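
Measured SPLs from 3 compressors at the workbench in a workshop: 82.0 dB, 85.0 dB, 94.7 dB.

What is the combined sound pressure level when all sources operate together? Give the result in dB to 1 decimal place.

Sum in the linear (power) domain: Σ 10^(Lᵢ/10) = 10^(82.0/10) + 10^(85.0/10) + 10^(94.7/10) = 3.426e+09.
L_total = 10·log₁₀(3.426e+09) = 95.3 dB.

95.3 dB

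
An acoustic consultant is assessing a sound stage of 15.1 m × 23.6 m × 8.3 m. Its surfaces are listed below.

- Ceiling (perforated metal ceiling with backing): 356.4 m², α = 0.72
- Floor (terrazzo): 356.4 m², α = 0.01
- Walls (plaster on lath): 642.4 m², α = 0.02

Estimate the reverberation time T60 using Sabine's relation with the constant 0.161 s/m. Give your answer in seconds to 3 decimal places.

A = Σ Sᵢαᵢ = 356.4·0.72 + 356.4·0.01 + 642.4·0.02 = 273.020 sabins.
Volume V = 15.1 × 23.6 × 8.3 = 2957.788 m³.
T = 0.161 V/A = 0.161·2957.788/273.020 = 1.744 s.

1.744 s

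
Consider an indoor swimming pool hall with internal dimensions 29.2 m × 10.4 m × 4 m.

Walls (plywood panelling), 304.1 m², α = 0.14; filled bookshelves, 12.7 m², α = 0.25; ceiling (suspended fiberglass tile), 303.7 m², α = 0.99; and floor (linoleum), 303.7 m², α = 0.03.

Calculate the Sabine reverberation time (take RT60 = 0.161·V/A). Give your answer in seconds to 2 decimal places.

0.55 s

A = Σ Sᵢαᵢ = 304.1·0.14 + 12.7·0.25 + 303.7·0.99 + 303.7·0.03 = 355.523 sabins.
Room volume: 1214.72 m³.
Sabine: RT60 = 0.161 × 1214.72 / 355.523 = 0.55 s.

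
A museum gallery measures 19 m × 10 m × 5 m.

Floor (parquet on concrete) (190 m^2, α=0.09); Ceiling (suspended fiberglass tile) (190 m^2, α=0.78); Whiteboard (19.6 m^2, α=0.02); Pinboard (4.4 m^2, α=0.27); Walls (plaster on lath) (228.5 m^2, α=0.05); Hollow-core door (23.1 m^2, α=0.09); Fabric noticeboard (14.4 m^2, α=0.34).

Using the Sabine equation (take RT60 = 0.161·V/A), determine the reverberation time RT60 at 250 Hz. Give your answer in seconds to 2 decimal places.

Summing Sᵢαᵢ: 17.100 + 148.200 + 0.392 + 1.188 + 11.425 + 2.079 + 4.896 → A = 185.280 sabins.
Volume V = 19 × 10 × 5 = 950 m³.
T = 0.161 V/A = 0.161·950/185.280 = 0.83 s.

0.83 s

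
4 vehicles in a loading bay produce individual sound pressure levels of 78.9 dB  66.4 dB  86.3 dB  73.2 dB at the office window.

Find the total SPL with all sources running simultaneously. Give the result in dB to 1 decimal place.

Converting to relative power and adding: 10^(78.9/10) + 10^(66.4/10) + 10^(86.3/10) + 10^(73.2/10) = 5.295e+08.
Combined level = 10 log₁₀(5.295e+08) = 87.2 dB.

87.2 dB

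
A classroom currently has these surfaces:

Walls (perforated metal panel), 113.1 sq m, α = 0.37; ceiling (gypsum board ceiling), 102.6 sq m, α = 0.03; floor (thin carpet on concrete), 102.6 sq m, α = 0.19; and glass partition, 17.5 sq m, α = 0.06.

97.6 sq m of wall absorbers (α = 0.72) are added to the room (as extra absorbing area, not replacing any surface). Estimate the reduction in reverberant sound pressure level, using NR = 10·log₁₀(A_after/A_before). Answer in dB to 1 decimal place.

3.2 dB

Total absorption A_before = 113.1·0.37 + 102.6·0.03 + 102.6·0.19 + 17.5·0.06
  = 41.847 + 3.078 + 19.494 + 1.050 = 65.469 sq m sabins.
Treatment contributes 97.6·0.72 = 70.272 sabins.
New total A_after = 135.741 sabins.
NR = 10·log₁₀(135.741/65.469) = 3.2 dB.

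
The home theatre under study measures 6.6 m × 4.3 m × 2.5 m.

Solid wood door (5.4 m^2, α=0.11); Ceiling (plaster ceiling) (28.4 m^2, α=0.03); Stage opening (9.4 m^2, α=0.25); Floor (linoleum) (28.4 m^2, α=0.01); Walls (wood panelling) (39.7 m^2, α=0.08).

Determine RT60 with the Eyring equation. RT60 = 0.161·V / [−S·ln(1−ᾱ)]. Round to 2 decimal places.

S = Σ Sᵢ = 111.3 m^2.
Σ(Sᵢαᵢ) = 5.4·0.11 + 28.4·0.03 + 9.4·0.25 + 28.4·0.01 + 39.7·0.08 = 7.256.
Mean coefficient ᾱ = A/S = 0.0652.
−S·ln(1−ᾱ) = −111.3 × ln(1 − 0.0652) = 7.504.
V = 6.6 × 4.3 × 2.5 = 70.95 m³.
T = 0.161·V/[−S·ln(1−ᾱ)] = 0.161·70.95/7.504 = 1.52 s.

1.52 sec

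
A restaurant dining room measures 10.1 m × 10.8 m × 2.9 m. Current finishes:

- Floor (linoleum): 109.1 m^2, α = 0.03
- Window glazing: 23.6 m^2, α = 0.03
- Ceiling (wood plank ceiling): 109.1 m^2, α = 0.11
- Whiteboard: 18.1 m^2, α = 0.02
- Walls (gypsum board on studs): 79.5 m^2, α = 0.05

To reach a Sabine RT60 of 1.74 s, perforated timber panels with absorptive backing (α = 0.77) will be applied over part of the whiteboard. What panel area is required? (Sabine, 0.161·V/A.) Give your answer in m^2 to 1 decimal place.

11.9

A₁ = Σ Sᵢαᵢ = 109.1*0.03 + 23.6*0.03 + 109.1*0.11 + 18.1*0.02 + 79.5*0.05 = 20.319 sabins.
V = 316.332 m³. Target absorption A₂ = 0.161 × 316.332 / 1.74 = 29.270 sabins.
Absorption to add: 29.270 − 20.319 = 8.951 sabins.
Net gain per m^2: Δα = 0.77 − 0.02 = 0.75.
Area = ΔA/Δα = 8.951/0.75 = 11.9 m^2.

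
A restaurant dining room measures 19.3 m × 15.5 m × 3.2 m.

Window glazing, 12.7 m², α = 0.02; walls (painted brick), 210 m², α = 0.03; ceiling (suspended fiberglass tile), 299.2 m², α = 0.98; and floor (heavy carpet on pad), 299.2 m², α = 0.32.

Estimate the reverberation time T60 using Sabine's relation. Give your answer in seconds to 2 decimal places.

Equivalent absorption area: A = 12.7·0.02 + 210·0.03 + 299.2·0.98 + 299.2·0.32 = 395.514 m².
Room volume: 957.28 m³.
RT60 = 0.161 · V / A = 0.161 × 957.28 / 395.514 = 0.39 s.

0.39 sec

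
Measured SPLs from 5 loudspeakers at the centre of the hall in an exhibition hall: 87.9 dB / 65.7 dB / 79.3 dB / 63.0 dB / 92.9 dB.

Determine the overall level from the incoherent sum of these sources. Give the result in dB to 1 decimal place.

94.2 dB

Σ 10^(Lᵢ/10) = 2.657e+09.
Combined level = 10 log₁₀(2.657e+09) = 94.2 dB.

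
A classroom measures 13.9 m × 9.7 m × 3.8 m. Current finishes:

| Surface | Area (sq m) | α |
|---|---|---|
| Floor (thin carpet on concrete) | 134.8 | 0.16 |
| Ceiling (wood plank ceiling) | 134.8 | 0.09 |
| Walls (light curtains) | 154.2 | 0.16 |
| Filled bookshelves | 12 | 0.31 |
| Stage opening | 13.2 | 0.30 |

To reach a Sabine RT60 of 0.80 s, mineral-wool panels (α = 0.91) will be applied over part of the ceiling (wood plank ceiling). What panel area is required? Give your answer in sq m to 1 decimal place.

45.2

A₁ = Σ Sᵢαᵢ = 134.8×0.16 + 134.8×0.09 + 154.2×0.16 + 12×0.31 + 13.2×0.30 = 66.052 sabins.
Required A₂ = 0.161·512.354/0.80 = 103.111 sabins.
ΔA needed = 103.111 − 66.052 = 37.059 sabins.
Net gain per sq m: Δα = 0.91 − 0.09 = 0.82.
Area = ΔA/Δα = 37.059/0.82 = 45.2 sq m.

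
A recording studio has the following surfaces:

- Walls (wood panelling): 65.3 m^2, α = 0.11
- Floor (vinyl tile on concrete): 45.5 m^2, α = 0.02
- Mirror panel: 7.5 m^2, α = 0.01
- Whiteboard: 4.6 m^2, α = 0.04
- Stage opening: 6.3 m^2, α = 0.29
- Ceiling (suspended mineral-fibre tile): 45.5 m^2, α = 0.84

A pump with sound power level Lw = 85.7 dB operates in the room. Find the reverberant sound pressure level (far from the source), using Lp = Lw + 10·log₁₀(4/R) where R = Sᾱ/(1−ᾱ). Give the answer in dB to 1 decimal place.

Σ(Sᵢαᵢ) = 65.3·0.11 + 45.5·0.02 + 7.5·0.01 + 4.6·0.04 + 6.3·0.29 + 45.5·0.84 = 48.399; total area S = 174.7 m^2.
ᾱ = 48.399/174.7 = 0.2770; R = Sᾱ/(1−ᾱ) = 48.399/(1−0.2770) = 66.942 m^2.
Lp = 85.7 + 10·log₁₀(4/66.942) = 85.7 + (-12.24) = 73.5 dB.

73.5 dB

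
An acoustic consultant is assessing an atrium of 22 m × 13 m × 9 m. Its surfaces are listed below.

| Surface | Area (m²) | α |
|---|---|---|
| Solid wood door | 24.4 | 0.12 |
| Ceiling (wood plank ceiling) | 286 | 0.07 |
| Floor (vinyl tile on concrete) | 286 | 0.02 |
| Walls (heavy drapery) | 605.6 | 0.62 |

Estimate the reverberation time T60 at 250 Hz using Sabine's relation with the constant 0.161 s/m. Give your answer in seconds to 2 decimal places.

Total absorption A = 24.4*0.12 + 286*0.07 + 286*0.02 + 605.6*0.62
  = 2.928 + 20.020 + 5.720 + 375.472 = 404.140 m² sabins.
V = 22·13·9 = 2574 m³.
T = 0.161 V/A = 0.161·2574/404.140 = 1.03 s.

1.03 sec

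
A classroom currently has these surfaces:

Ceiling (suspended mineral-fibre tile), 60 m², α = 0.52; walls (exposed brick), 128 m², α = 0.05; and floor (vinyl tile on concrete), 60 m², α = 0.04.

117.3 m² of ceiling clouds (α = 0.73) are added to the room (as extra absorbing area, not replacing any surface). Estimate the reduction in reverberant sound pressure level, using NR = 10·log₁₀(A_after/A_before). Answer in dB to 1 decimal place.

Summing Sᵢαᵢ: 31.200 + 6.400 + 2.400 → A_before = 40.000 sabins.
Added absorption = 117.3 × 0.73 = 85.629 sabins.
A_after = 40.000 + 85.629 = 125.629 sabins.
Reduction = 10 log₁₀(A_after/A_before) = 10 log₁₀(3.1407) = 5.0 dB.

5.0 dB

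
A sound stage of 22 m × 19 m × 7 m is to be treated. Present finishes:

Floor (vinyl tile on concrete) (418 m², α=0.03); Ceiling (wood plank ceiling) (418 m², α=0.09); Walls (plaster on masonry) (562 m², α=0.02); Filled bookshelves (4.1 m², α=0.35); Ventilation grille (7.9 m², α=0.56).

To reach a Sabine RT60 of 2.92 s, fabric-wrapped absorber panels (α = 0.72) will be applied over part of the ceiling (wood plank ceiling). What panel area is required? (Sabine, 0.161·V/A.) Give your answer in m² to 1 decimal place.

149.3

Total absorption A₁ = 418*0.03 + 418*0.09 + 562*0.02 + 4.1*0.35 + 7.9*0.56
  = 12.540 + 37.620 + 11.240 + 1.435 + 4.424 = 67.259 m² sabins.
Required A₂ = 0.161·2926/2.92 = 161.331 sabins.
Absorption to add: 161.331 − 67.259 = 94.072 sabins.
Each m² of panel replacing the ceiling (wood plank ceiling) adds (0.72 − 0.09) = 0.63 sabins.
Panel area = 94.072 / 0.63 = 149.3 m².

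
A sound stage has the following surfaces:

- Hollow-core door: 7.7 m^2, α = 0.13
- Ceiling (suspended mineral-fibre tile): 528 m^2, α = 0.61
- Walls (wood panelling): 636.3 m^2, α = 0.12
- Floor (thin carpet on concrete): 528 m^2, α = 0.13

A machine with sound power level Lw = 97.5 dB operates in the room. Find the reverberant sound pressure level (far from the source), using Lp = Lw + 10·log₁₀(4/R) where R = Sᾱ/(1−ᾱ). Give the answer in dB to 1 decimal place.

75.4 dB

A = 468.077 sabins; S = 1700.0 m^2.
ᾱ = 468.077/1700.0 = 0.2753; R = Sᾱ/(1−ᾱ) = 468.077/(1−0.2753) = 645.891 m^2.
Lp = 97.5 + 10·log₁₀(4/645.891) = 97.5 + (-22.08) = 75.4 dB.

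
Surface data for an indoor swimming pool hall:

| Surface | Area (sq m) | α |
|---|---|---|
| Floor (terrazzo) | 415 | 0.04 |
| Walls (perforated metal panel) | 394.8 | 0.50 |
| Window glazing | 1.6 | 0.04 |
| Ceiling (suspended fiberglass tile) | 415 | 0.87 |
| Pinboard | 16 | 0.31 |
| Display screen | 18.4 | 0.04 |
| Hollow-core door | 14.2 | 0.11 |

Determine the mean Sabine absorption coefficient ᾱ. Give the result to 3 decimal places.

S = Σ Sᵢ = 415 + 394.8 + 1.6 + 415 + 16 + 18.4 + 14.2 = 1275.0 sq m.
Weighted sum Σ Sα = 582.372.
ᾱ = 582.372 / 1275.0 = 0.457.

0.457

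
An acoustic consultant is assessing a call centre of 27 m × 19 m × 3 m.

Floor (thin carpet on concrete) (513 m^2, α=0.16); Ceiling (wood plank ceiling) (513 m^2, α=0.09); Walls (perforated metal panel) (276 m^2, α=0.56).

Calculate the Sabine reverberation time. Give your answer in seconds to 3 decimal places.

0.876 sec

Equivalent absorption area: A = 513·0.16 + 513·0.09 + 276·0.56 = 282.810 m^2.
V = 27·19·3 = 1539 m³.
T = 0.161 V/A = 0.161·1539/282.810 = 0.876 s.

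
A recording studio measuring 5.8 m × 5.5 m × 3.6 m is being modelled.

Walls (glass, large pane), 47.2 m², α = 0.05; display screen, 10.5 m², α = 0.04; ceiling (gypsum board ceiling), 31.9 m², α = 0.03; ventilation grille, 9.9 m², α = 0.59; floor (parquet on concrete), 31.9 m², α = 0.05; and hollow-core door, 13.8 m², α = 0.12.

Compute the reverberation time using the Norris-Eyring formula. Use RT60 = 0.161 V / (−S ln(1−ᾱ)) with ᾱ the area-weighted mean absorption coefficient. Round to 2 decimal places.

S = Σ Sᵢ = 145.2 m².
Absorption A = 47.2×0.05 + 10.5×0.04 + 31.9×0.03 + 9.9×0.59 + 31.9×0.05 + 13.8×0.12 = 12.829 sabins.
Mean coefficient ᾱ = A/S = 0.0884.
Eyring denominator: −S ln(1−ᾱ) = 13.439.
V = 5.8 × 5.5 × 3.6 = 114.84 m³.
T = 0.161·V/[−S·ln(1−ᾱ)] = 0.161·114.84/13.439 = 1.38 s.

1.38 s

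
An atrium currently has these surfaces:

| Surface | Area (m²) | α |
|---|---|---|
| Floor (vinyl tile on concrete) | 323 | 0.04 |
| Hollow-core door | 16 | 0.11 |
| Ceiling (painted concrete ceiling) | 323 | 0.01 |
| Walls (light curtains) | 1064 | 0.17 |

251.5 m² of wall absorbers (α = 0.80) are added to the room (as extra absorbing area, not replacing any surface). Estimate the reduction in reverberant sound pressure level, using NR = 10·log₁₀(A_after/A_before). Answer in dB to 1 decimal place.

Equivalent absorption area: A_before = 323*0.04 + 16*0.11 + 323*0.01 + 1064*0.17 = 198.790 m².
Treatment contributes 251.5·0.80 = 201.200 sabins.
A_after = 198.790 + 201.200 = 399.990 sabins.
Reduction = 10 log₁₀(A_after/A_before) = 10 log₁₀(2.0121) = 3.0 dB.

3.0 dB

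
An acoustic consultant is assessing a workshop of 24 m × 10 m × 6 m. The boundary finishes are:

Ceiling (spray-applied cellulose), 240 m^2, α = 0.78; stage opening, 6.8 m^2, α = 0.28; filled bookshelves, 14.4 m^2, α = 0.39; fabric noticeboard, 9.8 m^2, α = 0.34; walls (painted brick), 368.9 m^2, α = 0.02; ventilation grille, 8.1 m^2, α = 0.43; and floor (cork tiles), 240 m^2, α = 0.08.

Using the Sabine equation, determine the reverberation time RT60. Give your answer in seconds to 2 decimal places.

1.02 seconds

Summing Sᵢαᵢ: 187.200 + 1.904 + 5.616 + 3.332 + 7.378 + 3.483 + 19.200 → A = 228.113 sabins.
Room volume: 1440 m³.
Sabine: RT60 = 0.161 × 1440 / 228.113 = 1.02 s.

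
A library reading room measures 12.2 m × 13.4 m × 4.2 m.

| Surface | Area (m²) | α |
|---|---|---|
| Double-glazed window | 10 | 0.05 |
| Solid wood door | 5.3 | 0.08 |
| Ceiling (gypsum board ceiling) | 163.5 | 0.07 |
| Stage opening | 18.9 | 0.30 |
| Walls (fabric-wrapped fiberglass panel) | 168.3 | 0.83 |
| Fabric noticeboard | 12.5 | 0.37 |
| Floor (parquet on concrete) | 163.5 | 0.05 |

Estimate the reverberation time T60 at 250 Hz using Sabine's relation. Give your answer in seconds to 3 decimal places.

0.648 seconds

Summing Sᵢαᵢ: 0.500 + 0.424 + 11.445 + 5.670 + 139.689 + 4.625 + 8.175 → A = 170.528 sabins.
Volume V = 12.2 × 13.4 × 4.2 = 686.616 m³.
T = 0.161 V/A = 0.161·686.616/170.528 = 0.648 s.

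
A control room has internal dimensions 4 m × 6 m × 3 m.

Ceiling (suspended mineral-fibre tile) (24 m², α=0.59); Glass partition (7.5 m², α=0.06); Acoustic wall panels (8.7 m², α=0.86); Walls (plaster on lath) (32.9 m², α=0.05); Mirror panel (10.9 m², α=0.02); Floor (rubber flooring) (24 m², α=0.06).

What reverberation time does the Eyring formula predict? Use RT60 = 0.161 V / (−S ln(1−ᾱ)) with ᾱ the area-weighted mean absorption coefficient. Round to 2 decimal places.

S = Σ Sᵢ = 108.0 m².
Absorption A = 24×0.59 + 7.5×0.06 + 8.7×0.86 + 32.9×0.05 + 10.9×0.02 + 24×0.06 = 25.395 sabins.
ᾱ = 25.395 / 108.0 = 0.2351.
−S·ln(1−ᾱ) = −108.0 × ln(1 − 0.2351) = 28.945.
V = 4 × 6 × 3 = 72 m³.
RT60 = 0.161 × 72 / 28.945 = 0.40 s.

0.40 sec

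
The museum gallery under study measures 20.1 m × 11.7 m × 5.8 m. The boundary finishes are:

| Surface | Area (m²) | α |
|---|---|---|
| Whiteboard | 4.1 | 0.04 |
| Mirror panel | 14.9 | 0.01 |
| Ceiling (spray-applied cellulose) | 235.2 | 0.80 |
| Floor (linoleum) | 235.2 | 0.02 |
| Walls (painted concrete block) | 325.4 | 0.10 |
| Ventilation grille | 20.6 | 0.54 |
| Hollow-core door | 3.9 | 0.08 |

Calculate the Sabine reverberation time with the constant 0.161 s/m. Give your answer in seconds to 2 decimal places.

0.93 s

Equivalent absorption area: A = 4.1*0.04 + 14.9*0.01 + 235.2*0.80 + 235.2*0.02 + 325.4*0.10 + 20.6*0.54 + 3.9*0.08 = 237.153 m².
Room volume: 1363.986 m³.
T = 0.161 V/A = 0.161·1363.986/237.153 = 0.93 s.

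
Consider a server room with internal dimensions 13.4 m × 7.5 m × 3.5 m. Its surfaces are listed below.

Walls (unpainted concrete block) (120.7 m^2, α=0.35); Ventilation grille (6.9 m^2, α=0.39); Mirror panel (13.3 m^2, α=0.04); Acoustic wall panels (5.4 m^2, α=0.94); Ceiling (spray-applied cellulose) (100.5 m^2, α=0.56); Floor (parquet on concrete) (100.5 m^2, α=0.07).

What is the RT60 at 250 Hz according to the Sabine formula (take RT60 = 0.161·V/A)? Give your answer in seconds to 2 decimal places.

0.50 seconds

Total absorption A = 120.7·0.35 + 6.9·0.39 + 13.3·0.04 + 5.4·0.94 + 100.5·0.56 + 100.5·0.07
  = 42.245 + 2.691 + 0.532 + 5.076 + 56.280 + 7.035 = 113.859 m^2 sabins.
Volume V = 13.4 × 7.5 × 3.5 = 351.75 m³.
RT60 = 0.161 · V / A = 0.161 × 351.75 / 113.859 = 0.50 s.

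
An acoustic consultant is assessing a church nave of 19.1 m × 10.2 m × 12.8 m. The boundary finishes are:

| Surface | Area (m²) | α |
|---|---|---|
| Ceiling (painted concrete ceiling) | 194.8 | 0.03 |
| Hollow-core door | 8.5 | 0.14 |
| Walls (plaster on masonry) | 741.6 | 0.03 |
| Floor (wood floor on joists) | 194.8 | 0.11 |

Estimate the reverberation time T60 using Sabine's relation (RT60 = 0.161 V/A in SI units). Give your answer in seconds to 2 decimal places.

Equivalent absorption area: A = 194.8×0.03 + 8.5×0.14 + 741.6×0.03 + 194.8×0.11 = 50.710 m².
Room volume: 2493.696 m³.
T = 0.161 V/A = 0.161·2493.696/50.710 = 7.92 s.

7.92 s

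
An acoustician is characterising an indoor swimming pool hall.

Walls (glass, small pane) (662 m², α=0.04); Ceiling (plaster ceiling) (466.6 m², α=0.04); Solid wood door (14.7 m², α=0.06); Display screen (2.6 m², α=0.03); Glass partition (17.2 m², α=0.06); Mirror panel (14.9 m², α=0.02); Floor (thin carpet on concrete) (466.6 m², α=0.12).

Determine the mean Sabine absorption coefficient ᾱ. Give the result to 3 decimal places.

0.063

S = Σ Sᵢ = 662 + 466.6 + 14.7 + 2.6 + 17.2 + 14.9 + 466.6 = 1644.6 m².
Σ(Sᵢαᵢ) = 662·0.04 + 466.6·0.04 + 14.7·0.06 + 2.6·0.03 + 17.2·0.06 + 14.9·0.02 + 466.6·0.12 = 103.426.
ᾱ = 103.426 / 1644.6 = 0.063.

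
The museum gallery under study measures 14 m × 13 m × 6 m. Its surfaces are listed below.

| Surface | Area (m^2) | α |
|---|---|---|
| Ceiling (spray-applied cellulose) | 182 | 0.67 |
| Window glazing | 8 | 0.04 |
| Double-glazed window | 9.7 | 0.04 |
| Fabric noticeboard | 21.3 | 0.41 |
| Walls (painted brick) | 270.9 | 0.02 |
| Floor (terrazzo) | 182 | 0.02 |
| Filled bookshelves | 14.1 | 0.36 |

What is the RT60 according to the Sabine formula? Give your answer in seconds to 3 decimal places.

Summing Sᵢαᵢ: 121.940 + 0.320 + 0.388 + 8.733 + 5.418 + 3.640 + 5.076 → A = 145.515 sabins.
Room volume: 1092 m³.
T = 0.161 V/A = 0.161·1092/145.515 = 1.208 s.

1.208 s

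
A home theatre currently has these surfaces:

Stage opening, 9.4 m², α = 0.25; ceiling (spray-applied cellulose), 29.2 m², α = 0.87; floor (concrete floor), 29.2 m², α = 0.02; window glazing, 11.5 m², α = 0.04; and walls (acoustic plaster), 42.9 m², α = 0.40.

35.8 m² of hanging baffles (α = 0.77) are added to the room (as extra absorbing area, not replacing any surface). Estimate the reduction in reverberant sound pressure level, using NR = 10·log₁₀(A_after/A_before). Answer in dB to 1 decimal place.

Total absorption A_before = 9.4*0.25 + 29.2*0.87 + 29.2*0.02 + 11.5*0.04 + 42.9*0.40
  = 2.350 + 25.404 + 0.584 + 0.460 + 17.160 = 45.958 m² sabins.
Added absorption = 35.8 × 0.77 = 27.566 sabins.
New total A_after = 73.524 sabins.
Reduction = 10 log₁₀(A_after/A_before) = 10 log₁₀(1.5998) = 2.0 dB.

2.0 dB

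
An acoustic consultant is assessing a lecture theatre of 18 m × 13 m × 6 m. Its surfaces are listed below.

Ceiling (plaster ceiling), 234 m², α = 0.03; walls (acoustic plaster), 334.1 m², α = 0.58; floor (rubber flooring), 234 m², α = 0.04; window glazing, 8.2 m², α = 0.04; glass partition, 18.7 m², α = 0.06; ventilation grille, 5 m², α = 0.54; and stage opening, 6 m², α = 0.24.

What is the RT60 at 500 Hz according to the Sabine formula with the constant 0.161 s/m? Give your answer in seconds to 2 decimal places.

A = Σ Sᵢαᵢ = 234·0.03 + 334.1·0.58 + 234·0.04 + 8.2·0.04 + 18.7·0.06 + 5·0.54 + 6·0.24 = 215.748 sabins.
V = 18·13·6 = 1404 m³.
T = 0.161 V/A = 0.161·1404/215.748 = 1.05 s.

1.05 sec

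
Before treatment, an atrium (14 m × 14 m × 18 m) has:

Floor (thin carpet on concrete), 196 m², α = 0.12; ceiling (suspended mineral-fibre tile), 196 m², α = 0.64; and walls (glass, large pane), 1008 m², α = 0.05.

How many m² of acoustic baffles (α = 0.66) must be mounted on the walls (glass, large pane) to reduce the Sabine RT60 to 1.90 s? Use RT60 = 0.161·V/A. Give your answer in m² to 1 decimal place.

Total absorption A₁ = 196×0.12 + 196×0.64 + 1008×0.05
  = 23.520 + 125.440 + 50.400 = 199.360 m² sabins.
Required A₂ = 0.161·3528/1.90 = 298.952 sabins.
Absorption to add: 298.952 − 199.360 = 99.592 sabins.
Each m² of panel replacing the walls (glass, large pane) adds (0.66 − 0.05) = 0.61 sabins.
Panel area = 99.592 / 0.61 = 163.3 m².

163.3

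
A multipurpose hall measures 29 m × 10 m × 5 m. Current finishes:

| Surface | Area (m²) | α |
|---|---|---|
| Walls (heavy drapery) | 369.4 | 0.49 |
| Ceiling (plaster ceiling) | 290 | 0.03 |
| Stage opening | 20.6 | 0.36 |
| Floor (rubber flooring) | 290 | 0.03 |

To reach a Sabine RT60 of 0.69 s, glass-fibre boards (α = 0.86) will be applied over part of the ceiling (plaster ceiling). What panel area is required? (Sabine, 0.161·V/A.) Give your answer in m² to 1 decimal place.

Summing Sᵢαᵢ: 181.006 + 8.700 + 7.416 + 8.700 → A₁ = 205.822 sabins.
Required A₂ = 0.161·1450/0.69 = 338.333 sabins.
ΔA needed = 338.333 − 205.822 = 132.511 sabins.
Each m² of panel replacing the ceiling (plaster ceiling) adds (0.86 − 0.03) = 0.83 sabins.
Panel area = 132.511 / 0.83 = 159.7 m².

159.7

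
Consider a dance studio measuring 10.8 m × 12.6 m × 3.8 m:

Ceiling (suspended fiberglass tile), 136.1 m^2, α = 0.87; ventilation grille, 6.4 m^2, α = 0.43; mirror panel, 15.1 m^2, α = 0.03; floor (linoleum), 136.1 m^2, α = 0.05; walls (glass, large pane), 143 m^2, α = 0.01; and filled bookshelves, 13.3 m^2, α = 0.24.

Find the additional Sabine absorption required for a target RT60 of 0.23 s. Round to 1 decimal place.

228.9 sabins

A₁ = Σ Sᵢαᵢ = 136.1×0.87 + 6.4×0.43 + 15.1×0.03 + 136.1×0.05 + 143×0.01 + 13.3×0.24 = 133.039 sabins.
V = 517.104 m³. Required absorption A₂ = 0.161 × 517.104 / 0.23 = 361.973 sabins.
Shortfall: 361.973 − 133.039 = 228.9 sabins.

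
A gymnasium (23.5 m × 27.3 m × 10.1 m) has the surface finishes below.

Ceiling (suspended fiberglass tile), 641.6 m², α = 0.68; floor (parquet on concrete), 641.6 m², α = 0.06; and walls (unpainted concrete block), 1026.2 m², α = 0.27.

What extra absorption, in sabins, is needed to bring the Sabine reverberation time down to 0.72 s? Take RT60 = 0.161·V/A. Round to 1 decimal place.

697.1 sabins

Total absorption A₁ = 641.6×0.68 + 641.6×0.06 + 1026.2×0.27
  = 436.288 + 38.496 + 277.074 = 751.858 m² sabins.
For T = 0.72 s, need A₂ = 0.161·V/T = 0.161·6479.655/0.72 = 1448.923 sabins.
Additional absorption ΔA = 1448.923 − 751.858 = 697.1 sabins.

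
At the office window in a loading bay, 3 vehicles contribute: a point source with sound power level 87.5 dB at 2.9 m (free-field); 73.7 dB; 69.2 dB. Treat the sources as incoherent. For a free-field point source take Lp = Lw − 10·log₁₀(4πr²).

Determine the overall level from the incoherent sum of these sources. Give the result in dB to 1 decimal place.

75.7 dB

Source at 2.9 m: Lp = 87.5 − 10·log₁₀(4π·2.9²) = 87.5 − 10·log₁₀(105.683) = 67.3 dB.
Sum in the linear (power) domain: Σ 10^(Lᵢ/10) = 10^(67.3/10) + 10^(73.7/10) + 10^(69.2/10) = 3.713e+07.
Back to dB: 10·log₁₀ Σ = 75.7 dB.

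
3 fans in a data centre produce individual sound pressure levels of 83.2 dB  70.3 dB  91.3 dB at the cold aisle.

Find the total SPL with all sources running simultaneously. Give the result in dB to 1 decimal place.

Converting to relative power and adding: 10^(83.2/10) + 10^(70.3/10) + 10^(91.3/10) = 1.569e+09.
L_total = 10·log₁₀(1.569e+09) = 92.0 dB.

92.0 dB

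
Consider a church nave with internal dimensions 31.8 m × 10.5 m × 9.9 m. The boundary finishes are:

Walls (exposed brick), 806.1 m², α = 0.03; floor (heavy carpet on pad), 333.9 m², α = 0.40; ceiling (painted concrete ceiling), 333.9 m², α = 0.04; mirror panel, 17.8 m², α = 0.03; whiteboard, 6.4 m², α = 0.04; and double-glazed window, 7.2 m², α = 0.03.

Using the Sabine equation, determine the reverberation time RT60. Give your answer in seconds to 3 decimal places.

Total absorption A = 806.1×0.03 + 333.9×0.40 + 333.9×0.04 + 17.8×0.03 + 6.4×0.04 + 7.2×0.03
  = 24.183 + 133.560 + 13.356 + 0.534 + 0.256 + 0.216 = 172.105 m² sabins.
V = 31.8·10.5·9.9 = 3305.61 m³.
RT60 = 0.161 · V / A = 0.161 × 3305.61 / 172.105 = 3.092 s.

3.092 s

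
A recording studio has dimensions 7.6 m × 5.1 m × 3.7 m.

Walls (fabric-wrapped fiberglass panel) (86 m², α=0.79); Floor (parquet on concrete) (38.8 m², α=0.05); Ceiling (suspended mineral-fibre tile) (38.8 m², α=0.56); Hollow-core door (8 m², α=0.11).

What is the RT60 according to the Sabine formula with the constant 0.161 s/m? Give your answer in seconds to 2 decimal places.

0.25 sec

A = Σ Sᵢαᵢ = 86*0.79 + 38.8*0.05 + 38.8*0.56 + 8*0.11 = 92.488 sabins.
V = 7.6·5.1·3.7 = 143.412 m³.
RT60 = 0.161 · V / A = 0.161 × 143.412 / 92.488 = 0.25 s.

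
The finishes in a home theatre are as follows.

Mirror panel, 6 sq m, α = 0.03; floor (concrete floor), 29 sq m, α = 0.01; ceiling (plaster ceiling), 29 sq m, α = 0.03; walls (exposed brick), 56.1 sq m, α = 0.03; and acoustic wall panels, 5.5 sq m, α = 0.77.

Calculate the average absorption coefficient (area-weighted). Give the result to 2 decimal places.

0.06

Total surface area S = 125.6 sq m.
Weighted sum Σ Sα = 7.258.
ᾱ = A/S = 0.06.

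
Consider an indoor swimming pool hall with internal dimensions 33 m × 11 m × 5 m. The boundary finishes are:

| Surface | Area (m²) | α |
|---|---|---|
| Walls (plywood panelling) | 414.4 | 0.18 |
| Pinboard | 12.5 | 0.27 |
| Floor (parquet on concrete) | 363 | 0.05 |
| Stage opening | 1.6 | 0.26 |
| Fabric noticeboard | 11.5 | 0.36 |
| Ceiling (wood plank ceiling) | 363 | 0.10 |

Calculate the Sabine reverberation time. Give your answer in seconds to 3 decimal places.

Equivalent absorption area: A = 414.4·0.18 + 12.5·0.27 + 363·0.05 + 1.6·0.26 + 11.5·0.36 + 363·0.10 = 136.973 m².
V = 33·11·5 = 1815 m³.
Sabine: RT60 = 0.161 × 1815 / 136.973 = 2.133 s.

2.133 sec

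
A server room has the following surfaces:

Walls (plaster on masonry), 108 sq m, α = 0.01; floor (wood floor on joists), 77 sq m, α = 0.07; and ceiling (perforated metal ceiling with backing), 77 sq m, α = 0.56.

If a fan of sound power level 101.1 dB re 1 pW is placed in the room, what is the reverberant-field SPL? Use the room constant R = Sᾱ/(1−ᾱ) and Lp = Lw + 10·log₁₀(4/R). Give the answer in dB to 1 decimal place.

Σ(Sᵢαᵢ) = 108·0.01 + 77·0.07 + 77·0.56 = 49.590; total area S = 262.0 sq m.
ᾱ = 0.1893, so room constant R = A/(1−ᾱ) = 61.169 sq m.
Lp = Lw + 10 log₁₀(4/R) = 101.1 -11.84 = 89.3 dB.

89.3 dB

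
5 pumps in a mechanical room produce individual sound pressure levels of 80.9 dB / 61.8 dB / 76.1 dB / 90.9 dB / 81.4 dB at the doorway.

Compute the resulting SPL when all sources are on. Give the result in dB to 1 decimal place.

Converting to relative power and adding: 10^(80.9/10) + 10^(61.8/10) + 10^(76.1/10) + 10^(90.9/10) + 10^(81.4/10) = 1.534e+09.
L_total = 10·log₁₀(1.534e+09) = 91.9 dB.

91.9 dB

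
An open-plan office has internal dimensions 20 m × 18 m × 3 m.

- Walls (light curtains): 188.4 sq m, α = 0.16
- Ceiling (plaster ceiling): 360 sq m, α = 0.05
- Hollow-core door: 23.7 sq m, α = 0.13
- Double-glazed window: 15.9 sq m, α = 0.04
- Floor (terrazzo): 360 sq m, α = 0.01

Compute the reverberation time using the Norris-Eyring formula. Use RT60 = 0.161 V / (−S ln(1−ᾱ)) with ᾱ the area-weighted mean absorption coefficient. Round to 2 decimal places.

Total surface area S = 188.4 + 360 + 23.7 + 15.9 + 360 = 948.0 sq m.
Absorption A = 188.4×0.16 + 360×0.05 + 23.7×0.13 + 15.9×0.04 + 360×0.01 = 55.461 sabins.
Mean coefficient ᾱ = A/S = 0.0585.
Eyring denominator: −S ln(1−ᾱ) = 57.146.
V = 20 × 18 × 3 = 1080 m³.
T = 0.161·V/[−S·ln(1−ᾱ)] = 0.161·1080/57.146 = 3.04 s.

3.04 sec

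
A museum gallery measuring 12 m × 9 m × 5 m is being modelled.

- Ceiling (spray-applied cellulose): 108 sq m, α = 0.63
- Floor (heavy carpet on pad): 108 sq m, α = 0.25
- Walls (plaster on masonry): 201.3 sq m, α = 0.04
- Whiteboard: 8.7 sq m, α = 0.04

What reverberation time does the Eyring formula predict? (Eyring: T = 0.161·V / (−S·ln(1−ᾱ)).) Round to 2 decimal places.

S = Σ Sᵢ = 426.0 sq m.
Σ(Sᵢαᵢ) = 108·0.63 + 108·0.25 + 201.3·0.04 + 8.7·0.04 = 103.440.
ᾱ = 103.440 / 426.0 = 0.2428.
−S·ln(1−ᾱ) = −426.0 × ln(1 − 0.2428) = 118.482.
V = 12 × 9 × 5 = 540 m³.
T = 0.161·V/[−S·ln(1−ᾱ)] = 0.161·540/118.482 = 0.73 s.

0.73 seconds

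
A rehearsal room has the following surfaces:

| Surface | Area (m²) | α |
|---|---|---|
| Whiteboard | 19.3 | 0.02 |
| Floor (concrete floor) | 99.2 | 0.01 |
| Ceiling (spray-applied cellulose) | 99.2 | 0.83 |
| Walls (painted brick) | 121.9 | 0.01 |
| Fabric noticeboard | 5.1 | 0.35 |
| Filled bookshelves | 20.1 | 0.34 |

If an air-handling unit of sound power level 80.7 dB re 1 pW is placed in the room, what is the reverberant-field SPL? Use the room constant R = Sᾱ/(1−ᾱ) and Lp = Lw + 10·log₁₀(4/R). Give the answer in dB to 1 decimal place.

A = 93.552 sabins; S = 364.8 m².
ᾱ = 93.552/364.8 = 0.2564; R = Sᾱ/(1−ᾱ) = 93.552/(1−0.2564) = 125.810 m².
Lp = Lw + 10 log₁₀(4/R) = 80.7 -14.98 = 65.7 dB.

65.7 dB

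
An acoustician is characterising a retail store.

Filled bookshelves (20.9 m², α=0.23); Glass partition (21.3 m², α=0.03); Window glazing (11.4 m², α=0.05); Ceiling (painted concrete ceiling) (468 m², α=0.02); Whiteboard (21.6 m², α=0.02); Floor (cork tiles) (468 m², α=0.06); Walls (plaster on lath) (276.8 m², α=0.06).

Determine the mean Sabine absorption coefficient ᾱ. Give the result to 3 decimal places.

0.047

S = Σ Sᵢ = 20.9 + 21.3 + 11.4 + 468 + 21.6 + 468 + 276.8 = 1288.0 m².
A = 20.9*0.23 + 21.3*0.03 + 11.4*0.05 + 468*0.02 + 21.6*0.02 + 468*0.06 + 276.8*0.06 = 60.496 sabins.
ᾱ = A/S = 0.047.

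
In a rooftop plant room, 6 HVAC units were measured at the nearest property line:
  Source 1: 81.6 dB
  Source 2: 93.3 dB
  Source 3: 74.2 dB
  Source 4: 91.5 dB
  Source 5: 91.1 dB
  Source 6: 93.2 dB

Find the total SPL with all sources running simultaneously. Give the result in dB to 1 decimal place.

98.5 dB

Sum in the linear (power) domain: Σ 10^(Lᵢ/10) = 10^(81.6/10) + 10^(93.3/10) + 10^(74.2/10) + 10^(91.5/10) + 10^(91.1/10) + 10^(93.2/10) = 7.099e+09.
Combined level = 10 log₁₀(7.099e+09) = 98.5 dB.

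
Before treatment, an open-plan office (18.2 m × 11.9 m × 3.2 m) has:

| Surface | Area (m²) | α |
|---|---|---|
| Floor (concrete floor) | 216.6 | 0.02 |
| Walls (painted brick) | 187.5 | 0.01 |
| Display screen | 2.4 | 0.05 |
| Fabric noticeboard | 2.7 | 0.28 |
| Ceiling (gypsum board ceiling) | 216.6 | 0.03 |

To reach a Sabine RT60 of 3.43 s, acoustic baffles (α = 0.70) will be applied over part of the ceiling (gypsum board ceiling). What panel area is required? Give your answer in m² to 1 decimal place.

28.3

Equivalent absorption area: A₁ = 216.6·0.02 + 187.5·0.01 + 2.4·0.05 + 2.7·0.28 + 216.6·0.03 = 13.581 m².
V = 693.056 m³. Target absorption A₂ = 0.161 × 693.056 / 3.43 = 32.531 sabins.
ΔA needed = 32.531 − 13.581 = 18.950 sabins.
Each m² of panel replacing the ceiling (gypsum board ceiling) adds (0.70 − 0.03) = 0.67 sabins.
Panel area = 18.950 / 0.67 = 28.3 m².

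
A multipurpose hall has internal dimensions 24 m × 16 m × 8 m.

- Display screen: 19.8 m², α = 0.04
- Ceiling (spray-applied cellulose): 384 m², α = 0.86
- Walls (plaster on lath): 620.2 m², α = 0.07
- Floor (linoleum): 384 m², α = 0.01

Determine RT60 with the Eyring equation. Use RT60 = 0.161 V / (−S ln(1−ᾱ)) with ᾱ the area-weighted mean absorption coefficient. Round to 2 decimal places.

1.12 seconds

Total surface area S = 19.8 + 384 + 620.2 + 384 = 1408.0 m².
Absorption A = 19.8·0.04 + 384·0.86 + 620.2·0.07 + 384·0.01 = 378.286 sabins.
ᾱ = 378.286 / 1408.0 = 0.2687.
Eyring denominator: −S ln(1−ᾱ) = 440.608.
V = 24 × 16 × 8 = 3072 m³.
T = 0.161·V/[−S·ln(1−ᾱ)] = 0.161·3072/440.608 = 1.12 s.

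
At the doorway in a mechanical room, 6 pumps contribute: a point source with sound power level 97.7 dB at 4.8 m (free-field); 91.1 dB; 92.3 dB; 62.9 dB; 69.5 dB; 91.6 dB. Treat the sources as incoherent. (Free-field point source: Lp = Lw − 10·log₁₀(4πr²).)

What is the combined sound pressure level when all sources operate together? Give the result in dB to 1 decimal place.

96.5 dB

Source at 4.8 m: Lp = 97.7 − 10·log₁₀(4π·4.8²) = 97.7 − 10·log₁₀(289.529) = 73.1 dB.
Sum in the linear (power) domain: Σ 10^(Lᵢ/10) = 10^(73.1/10) + 10^(91.1/10) + 10^(92.3/10) + 10^(62.9/10) + 10^(69.5/10) + 10^(91.6/10) = 4.463e+09.
Combined level = 10 log₁₀(4.463e+09) = 96.5 dB.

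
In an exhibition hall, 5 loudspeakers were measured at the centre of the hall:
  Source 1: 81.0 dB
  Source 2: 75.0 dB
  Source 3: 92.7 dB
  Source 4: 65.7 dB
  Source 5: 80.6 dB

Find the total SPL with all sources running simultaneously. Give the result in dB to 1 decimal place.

Sum in the linear (power) domain: Σ 10^(Lᵢ/10) = 10^(81.0/10) + 10^(75.0/10) + 10^(92.7/10) + 10^(65.7/10) + 10^(80.6/10) = 2.138e+09.
L_total = 10·log₁₀(2.138e+09) = 93.3 dB.

93.3 dB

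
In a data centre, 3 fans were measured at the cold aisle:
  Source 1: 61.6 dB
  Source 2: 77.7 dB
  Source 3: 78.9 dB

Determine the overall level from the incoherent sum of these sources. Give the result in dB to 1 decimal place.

Sum in the linear (power) domain: Σ 10^(Lᵢ/10) = 10^(61.6/10) + 10^(77.7/10) + 10^(78.9/10) = 1.38e+08.
Combined level = 10 log₁₀(1.38e+08) = 81.4 dB.

81.4 dB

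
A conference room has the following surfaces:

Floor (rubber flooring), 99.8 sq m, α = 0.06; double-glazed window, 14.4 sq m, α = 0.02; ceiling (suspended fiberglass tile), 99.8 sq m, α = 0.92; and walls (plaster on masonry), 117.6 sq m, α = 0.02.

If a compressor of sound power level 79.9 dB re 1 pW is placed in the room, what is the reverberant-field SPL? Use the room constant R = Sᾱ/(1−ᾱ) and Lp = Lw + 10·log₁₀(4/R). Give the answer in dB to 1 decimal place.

A = 100.444 sabins; S = 331.6 sq m.
ᾱ = 100.444/331.6 = 0.3029; R = Sᾱ/(1−ᾱ) = 100.444/(1−0.3029) = 144.088 sq m.
Lp = 79.9 + 10·log₁₀(4/144.088) = 79.9 + (-15.57) = 64.3 dB.

64.3 dB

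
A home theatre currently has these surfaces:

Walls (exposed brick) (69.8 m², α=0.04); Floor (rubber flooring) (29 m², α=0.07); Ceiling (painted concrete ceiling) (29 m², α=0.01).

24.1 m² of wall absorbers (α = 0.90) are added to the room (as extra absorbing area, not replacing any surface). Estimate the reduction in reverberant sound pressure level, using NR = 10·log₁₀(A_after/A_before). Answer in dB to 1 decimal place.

Equivalent absorption area: A_before = 69.8×0.04 + 29×0.07 + 29×0.01 = 5.112 m².
Added absorption = 24.1 × 0.90 = 21.690 sabins.
A_after = 5.112 + 21.690 = 26.802 sabins.
Reduction = 10 log₁₀(A_after/A_before) = 10 log₁₀(5.2430) = 7.2 dB.

7.2 dB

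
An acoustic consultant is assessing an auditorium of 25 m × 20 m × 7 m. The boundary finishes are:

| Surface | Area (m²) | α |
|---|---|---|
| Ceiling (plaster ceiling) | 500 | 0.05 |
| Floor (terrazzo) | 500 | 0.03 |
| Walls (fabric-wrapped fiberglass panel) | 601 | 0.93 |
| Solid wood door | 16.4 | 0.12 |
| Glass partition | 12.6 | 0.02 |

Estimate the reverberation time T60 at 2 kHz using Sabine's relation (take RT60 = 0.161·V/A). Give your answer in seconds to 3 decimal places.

Summing Sᵢαᵢ: 25.000 + 15.000 + 558.930 + 1.968 + 0.252 → A = 601.150 sabins.
V = 25·20·7 = 3500 m³.
T = 0.161 V/A = 0.161·3500/601.150 = 0.937 s.

0.937 s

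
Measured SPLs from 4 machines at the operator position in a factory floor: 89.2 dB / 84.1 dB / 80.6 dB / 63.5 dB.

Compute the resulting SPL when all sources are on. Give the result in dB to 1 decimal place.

Σ 10^(Lᵢ/10) = 1.206e+09.
L_total = 10·log₁₀(1.206e+09) = 90.8 dB.

90.8 dB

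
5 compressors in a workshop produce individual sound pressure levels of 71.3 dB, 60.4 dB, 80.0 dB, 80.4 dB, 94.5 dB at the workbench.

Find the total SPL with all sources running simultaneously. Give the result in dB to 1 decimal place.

94.8 dB

Sum in the linear (power) domain: Σ 10^(Lᵢ/10) = 10^(71.3/10) + 10^(60.4/10) + 10^(80.0/10) + 10^(80.4/10) + 10^(94.5/10) = 3.043e+09.
L_total = 10·log₁₀(3.043e+09) = 94.8 dB.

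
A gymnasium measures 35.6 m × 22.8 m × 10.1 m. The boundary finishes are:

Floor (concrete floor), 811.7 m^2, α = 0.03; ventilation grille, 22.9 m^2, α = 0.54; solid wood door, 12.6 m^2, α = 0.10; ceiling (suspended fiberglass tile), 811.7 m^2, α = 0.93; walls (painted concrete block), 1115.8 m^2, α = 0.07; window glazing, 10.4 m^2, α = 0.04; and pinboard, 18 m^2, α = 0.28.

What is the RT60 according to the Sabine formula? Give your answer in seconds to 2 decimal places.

Summing Sᵢαᵢ: 24.351 + 12.366 + 1.260 + 754.881 + 78.106 + 0.416 + 5.040 → A = 876.420 sabins.
Volume V = 35.6 × 22.8 × 10.1 = 8197.968 m³.
T = 0.161 V/A = 0.161·8197.968/876.420 = 1.51 s.

1.51 sec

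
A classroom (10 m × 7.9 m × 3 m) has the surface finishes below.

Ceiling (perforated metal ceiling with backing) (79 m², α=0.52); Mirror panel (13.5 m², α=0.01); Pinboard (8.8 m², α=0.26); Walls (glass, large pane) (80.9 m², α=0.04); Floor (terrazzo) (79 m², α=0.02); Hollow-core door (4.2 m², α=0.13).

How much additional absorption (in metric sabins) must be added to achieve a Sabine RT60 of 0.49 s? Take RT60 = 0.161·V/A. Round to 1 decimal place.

29.0 sabins

Equivalent absorption area: A₁ = 79×0.52 + 13.5×0.01 + 8.8×0.26 + 80.9×0.04 + 79×0.02 + 4.2×0.13 = 48.865 m².
For T = 0.49 s, need A₂ = 0.161·V/T = 0.161·237/0.49 = 77.871 sabins.
Additional absorption ΔA = 77.871 − 48.865 = 29.0 sabins.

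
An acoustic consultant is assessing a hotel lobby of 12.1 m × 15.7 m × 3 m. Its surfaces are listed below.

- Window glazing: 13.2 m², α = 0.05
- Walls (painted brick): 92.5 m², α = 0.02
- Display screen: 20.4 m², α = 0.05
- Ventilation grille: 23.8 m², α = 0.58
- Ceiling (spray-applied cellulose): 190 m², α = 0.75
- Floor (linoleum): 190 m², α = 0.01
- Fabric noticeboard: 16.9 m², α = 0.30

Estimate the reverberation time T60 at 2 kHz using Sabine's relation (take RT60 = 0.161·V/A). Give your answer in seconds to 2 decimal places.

0.55 sec

Summing Sᵢαᵢ: 0.660 + 1.850 + 1.020 + 13.804 + 142.500 + 1.900 + 5.070 → A = 166.804 sabins.
V = 12.1·15.7·3 = 569.91 m³.
RT60 = 0.161 · V / A = 0.161 × 569.91 / 166.804 = 0.55 s.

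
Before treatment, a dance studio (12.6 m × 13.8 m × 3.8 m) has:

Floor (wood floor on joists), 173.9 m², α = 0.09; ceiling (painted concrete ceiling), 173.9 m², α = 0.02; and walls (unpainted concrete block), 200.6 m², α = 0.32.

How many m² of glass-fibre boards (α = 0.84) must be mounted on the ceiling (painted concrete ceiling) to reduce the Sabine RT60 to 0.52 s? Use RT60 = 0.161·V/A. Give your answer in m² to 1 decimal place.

Equivalent absorption area: A₁ = 173.9×0.09 + 173.9×0.02 + 200.6×0.32 = 83.321 m².
V = 660.744 m³. Target absorption A₂ = 0.161 × 660.744 / 0.52 = 204.577 sabins.
Absorption to add: 204.577 − 83.321 = 121.256 sabins.
Net gain per m²: Δα = 0.84 − 0.02 = 0.82.
Panel area = 121.256 / 0.82 = 147.9 m².

147.9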